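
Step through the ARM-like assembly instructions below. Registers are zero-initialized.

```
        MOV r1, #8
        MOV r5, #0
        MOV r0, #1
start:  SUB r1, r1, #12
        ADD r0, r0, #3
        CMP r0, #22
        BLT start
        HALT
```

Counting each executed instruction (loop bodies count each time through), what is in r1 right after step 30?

-76

after MOV r1, #8: r1=8
after MOV r5, #0: r5=0
after MOV r0, #1: r0=1
after SUB r1, r1, #12: r1=8-12=-4
after ADD r0, r0, #3: r0=1+3=4
CMP r0, #22  (cmp 4,22)
BLT start: taken
after SUB r1, r1, #12: r1=(-4)-12=-16
after ADD r0, r0, #3: r0=4+3=7
CMP r0, #22  (cmp 7,22)
BLT start: taken
after SUB r1, r1, #12: r1=(-16)-12=-28
after ADD r0, r0, #3: r0=7+3=10
CMP r0, #22  (cmp 10,22)
BLT start: taken
after SUB r1, r1, #12: r1=(-28)-12=-40
after ADD r0, r0, #3: r0=10+3=13
CMP r0, #22  (cmp 13,22)
BLT start: taken
after SUB r1, r1, #12: r1=(-40)-12=-52
after ADD r0, r0, #3: r0=13+3=16
CMP r0, #22  (cmp 16,22)
BLT start: taken
after SUB r1, r1, #12: r1=(-52)-12=-64
after ADD r0, r0, #3: r0=16+3=19
CMP r0, #22  (cmp 19,22)
BLT start: taken
after SUB r1, r1, #12: r1=(-64)-12=-76
after ADD r0, r0, #3: r0=19+3=22
CMP r0, #22  (cmp 22,22)
After step 30: r1 = -76.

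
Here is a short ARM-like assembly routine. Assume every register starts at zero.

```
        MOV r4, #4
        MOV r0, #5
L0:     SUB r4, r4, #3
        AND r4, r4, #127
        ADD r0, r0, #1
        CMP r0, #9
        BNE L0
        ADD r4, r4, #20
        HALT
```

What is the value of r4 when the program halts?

140

r4=4
r0=5
r4=4-3=1
r4=1&127=1
r0=5+1=6
CMP r0, #9  (cmp 6,9)
BNE L0: taken
r4=1-3=-2
r4=(-2)&127=126
r0=6+1=7
CMP r0, #9  (cmp 7,9)
BNE L0: taken
r4=126-3=123
r4=123&127=123
r0=7+1=8
CMP r0, #9  (cmp 8,9)
BNE L0: taken
r4=123-3=120
r4=120&127=120
r0=8+1=9
CMP r0, #9  (cmp 9,9)
BNE L0: not taken
r4=120+20=140
halt.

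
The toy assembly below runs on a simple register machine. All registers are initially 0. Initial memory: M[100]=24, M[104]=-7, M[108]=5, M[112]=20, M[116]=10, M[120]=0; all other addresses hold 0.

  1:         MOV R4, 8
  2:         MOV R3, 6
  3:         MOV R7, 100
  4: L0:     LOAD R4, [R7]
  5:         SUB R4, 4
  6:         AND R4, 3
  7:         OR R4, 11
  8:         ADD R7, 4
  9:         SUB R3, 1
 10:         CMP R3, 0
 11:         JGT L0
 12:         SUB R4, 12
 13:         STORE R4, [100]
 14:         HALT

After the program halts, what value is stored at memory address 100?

-1

R4=8
R3=6
R7=100
R4=M[100]=24
R4=24-4=20
R4=20&3=0
R4=0|11=11
R7=100+4=104
R3=6-1=5
CMP R3, 0  (cmp 5,0)
JGT L0: taken
R4=M[104]=-7
R4=(-7)-4=-11
R4=(-11)&3=1
R4=1|11=11
R7=104+4=108
R3=5-1=4
CMP R3, 0  (cmp 4,0)
JGT L0: taken
R4=M[108]=5
R4=5-4=1
R4=1&3=1
R4=1|11=11
R7=108+4=112
R3=4-1=3
CMP R3, 0  (cmp 3,0)
JGT L0: taken
R4=M[112]=20
R4=20-4=16
R4=16&3=0
R4=0|11=11
R7=112+4=116
R3=3-1=2
CMP R3, 0  (cmp 2,0)
JGT L0: taken
R4=M[116]=10
R4=10-4=6
R4=6&3=2
R4=2|11=11
R7=116+4=120
R3=2-1=1
CMP R3, 0  (cmp 1,0)
JGT L0: taken
R4=M[120]=0
R4=0-4=-4
R4=(-4)&3=0
R4=0|11=11
R7=120+4=124
R3=1-1=0
CMP R3, 0  (cmp 0,0)
JGT L0: not taken
R4=11-12=-1
STORE R4, [100] → M[100]=-1
halt.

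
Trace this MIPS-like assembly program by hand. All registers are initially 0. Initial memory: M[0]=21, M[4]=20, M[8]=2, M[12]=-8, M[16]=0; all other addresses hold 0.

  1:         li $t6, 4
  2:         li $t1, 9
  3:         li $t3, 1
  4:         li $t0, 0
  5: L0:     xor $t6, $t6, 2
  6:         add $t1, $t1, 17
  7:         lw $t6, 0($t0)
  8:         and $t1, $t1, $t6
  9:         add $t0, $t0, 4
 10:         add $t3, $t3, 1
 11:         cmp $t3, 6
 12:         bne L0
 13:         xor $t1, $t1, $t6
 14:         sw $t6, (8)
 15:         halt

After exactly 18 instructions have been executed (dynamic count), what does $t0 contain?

8

$t6=4
$t1=9
$t3=1
$t0=0
$t6=4^2=6
$t1=9+17=26
$t6=M[0]=21
$t1=26&21=16
$t0=0+4=4
$t3=1+1=2
cmp $t3, 6  (cmp 2,6)
bne L0: taken
$t6=21^2=23
$t1=16+17=33
$t6=M[4]=20
$t1=33&20=0
$t0=4+4=8
$t3=2+1=3
After step 18: $t0 = 8.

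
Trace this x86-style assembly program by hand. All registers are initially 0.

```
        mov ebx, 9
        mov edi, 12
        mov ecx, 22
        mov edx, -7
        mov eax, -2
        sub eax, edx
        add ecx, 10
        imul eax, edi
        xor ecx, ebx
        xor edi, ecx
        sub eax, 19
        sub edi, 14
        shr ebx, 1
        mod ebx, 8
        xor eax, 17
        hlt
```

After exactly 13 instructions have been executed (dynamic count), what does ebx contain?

4

after mov ebx, 9: ebx=9
after mov edi, 12: edi=12
after mov ecx, 22: ecx=22
after mov edx, -7: edx=-7
after mov eax, -2: eax=-2
after sub eax, edx: eax=(-2)-(-7)=5
after add ecx, 10: ecx=22+10=32
after imul eax, edi: eax=5*12=60
after xor ecx, ebx: ecx=32^9=41
after xor edi, ecx: edi=12^41=37
after sub eax, 19: eax=60-19=41
after sub edi, 14: edi=37-14=23
after shr ebx, 1: ebx=9>>1=4
After step 13: ebx = 4.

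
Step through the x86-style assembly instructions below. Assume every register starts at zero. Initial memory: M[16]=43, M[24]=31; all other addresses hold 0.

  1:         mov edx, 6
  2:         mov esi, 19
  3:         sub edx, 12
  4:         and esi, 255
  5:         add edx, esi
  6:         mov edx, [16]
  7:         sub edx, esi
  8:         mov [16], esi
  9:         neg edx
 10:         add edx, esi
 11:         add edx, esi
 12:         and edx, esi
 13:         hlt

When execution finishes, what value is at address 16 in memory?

19

mov edx, 6 → edx=6
mov esi, 19 → esi=19
sub edx, 12 → edx=6-12=-6
and esi, 255 → esi=19&255=19
add edx, esi → edx=(-6)+19=13
mov edx, [16] → edx=M[16]=43
sub edx, esi → edx=43-19=24
mov [16], esi → M[16]=19
neg edx → edx=-(24)=-24
add edx, esi → edx=(-24)+19=-5
add edx, esi → edx=(-5)+19=14
and edx, esi → edx=14&19=2
halt.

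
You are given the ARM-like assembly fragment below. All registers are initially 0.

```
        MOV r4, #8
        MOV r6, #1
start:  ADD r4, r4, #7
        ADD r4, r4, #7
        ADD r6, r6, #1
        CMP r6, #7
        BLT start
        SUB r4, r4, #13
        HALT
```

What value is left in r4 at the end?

79

after MOV r4, #8: r4=8
after MOV r6, #1: r6=1
after ADD r4, r4, #7: r4=8+7=15
after ADD r4, r4, #7: r4=15+7=22
after ADD r6, r6, #1: r6=1+1=2
CMP r6, #7  (cmp 2,7)
BLT start: taken
after ADD r4, r4, #7: r4=22+7=29
after ADD r4, r4, #7: r4=29+7=36
after ADD r6, r6, #1: r6=2+1=3
CMP r6, #7  (cmp 3,7)
BLT start: taken
after ADD r4, r4, #7: r4=36+7=43
after ADD r4, r4, #7: r4=43+7=50
after ADD r6, r6, #1: r6=3+1=4
CMP r6, #7  (cmp 4,7)
BLT start: taken
after ADD r4, r4, #7: r4=50+7=57
after ADD r4, r4, #7: r4=57+7=64
after ADD r6, r6, #1: r6=4+1=5
CMP r6, #7  (cmp 5,7)
BLT start: taken
after ADD r4, r4, #7: r4=64+7=71
after ADD r4, r4, #7: r4=71+7=78
after ADD r6, r6, #1: r6=5+1=6
CMP r6, #7  (cmp 6,7)
BLT start: taken
after ADD r4, r4, #7: r4=78+7=85
after ADD r4, r4, #7: r4=85+7=92
after ADD r6, r6, #1: r6=6+1=7
CMP r6, #7  (cmp 7,7)
BLT start: not taken
after SUB r4, r4, #13: r4=92-13=79
halt.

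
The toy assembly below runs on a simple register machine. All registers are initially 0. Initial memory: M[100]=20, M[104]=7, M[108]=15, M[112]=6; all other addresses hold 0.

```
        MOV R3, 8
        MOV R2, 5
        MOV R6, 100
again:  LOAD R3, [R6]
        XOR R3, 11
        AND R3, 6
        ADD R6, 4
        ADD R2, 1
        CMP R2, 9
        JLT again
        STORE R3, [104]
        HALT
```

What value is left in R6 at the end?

116

R3=8
R2=5
R6=100
R3=M[100]=20
R3=20^11=31
R3=31&6=6
R6=100+4=104
R2=5+1=6
CMP R2, 9  (cmp 6,9)
JLT again: taken
R3=M[104]=7
R3=7^11=12
R3=12&6=4
R6=104+4=108
R2=6+1=7
CMP R2, 9  (cmp 7,9)
JLT again: taken
R3=M[108]=15
R3=15^11=4
R3=4&6=4
R6=108+4=112
R2=7+1=8
CMP R2, 9  (cmp 8,9)
JLT again: taken
R3=M[112]=6
R3=6^11=13
R3=13&6=4
R6=112+4=116
R2=8+1=9
CMP R2, 9  (cmp 9,9)
JLT again: not taken
STORE R3, [104] → M[104]=4
halt.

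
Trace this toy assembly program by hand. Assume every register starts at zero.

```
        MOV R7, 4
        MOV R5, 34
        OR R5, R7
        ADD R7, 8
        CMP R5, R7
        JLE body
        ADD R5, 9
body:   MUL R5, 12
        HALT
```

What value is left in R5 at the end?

564

MOV R7, 4 → R7=4
MOV R5, 34 → R5=34
OR R5, R7 → R5=34|4=38
ADD R7, 8 → R7=4+8=12
CMP R5, R7  (cmp 38,12)
JLE body: not taken
ADD R5, 9 → R5=38+9=47
MUL R5, 12 → R5=47*12=564
halt.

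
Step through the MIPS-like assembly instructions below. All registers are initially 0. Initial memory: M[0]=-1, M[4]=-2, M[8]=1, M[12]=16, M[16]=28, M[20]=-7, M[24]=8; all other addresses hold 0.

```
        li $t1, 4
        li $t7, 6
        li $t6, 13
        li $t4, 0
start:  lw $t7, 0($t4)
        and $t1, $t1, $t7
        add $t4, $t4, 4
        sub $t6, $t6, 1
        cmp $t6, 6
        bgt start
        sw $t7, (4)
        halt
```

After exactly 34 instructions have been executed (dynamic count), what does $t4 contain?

20

li $t1, 4 → $t1=4
li $t7, 6 → $t7=6
li $t6, 13 → $t6=13
li $t4, 0 → $t4=0
lw $t7, 0($t4) → $t7=M[0]=-1
and $t1, $t1, $t7 → $t1=4&(-1)=4
add $t4, $t4, 4 → $t4=0+4=4
sub $t6, $t6, 1 → $t6=13-1=12
cmp $t6, 6  (cmp 12,6)
bgt start: taken
lw $t7, 0($t4) → $t7=M[4]=-2
and $t1, $t1, $t7 → $t1=4&(-2)=4
add $t4, $t4, 4 → $t4=4+4=8
sub $t6, $t6, 1 → $t6=12-1=11
cmp $t6, 6  (cmp 11,6)
bgt start: taken
lw $t7, 0($t4) → $t7=M[8]=1
and $t1, $t1, $t7 → $t1=4&1=0
add $t4, $t4, 4 → $t4=8+4=12
sub $t6, $t6, 1 → $t6=11-1=10
cmp $t6, 6  (cmp 10,6)
bgt start: taken
lw $t7, 0($t4) → $t7=M[12]=16
and $t1, $t1, $t7 → $t1=0&16=0
add $t4, $t4, 4 → $t4=12+4=16
sub $t6, $t6, 1 → $t6=10-1=9
cmp $t6, 6  (cmp 9,6)
bgt start: taken
lw $t7, 0($t4) → $t7=M[16]=28
and $t1, $t1, $t7 → $t1=0&28=0
add $t4, $t4, 4 → $t4=16+4=20
sub $t6, $t6, 1 → $t6=9-1=8
cmp $t6, 6  (cmp 8,6)
bgt start: taken
After step 34: $t4 = 20.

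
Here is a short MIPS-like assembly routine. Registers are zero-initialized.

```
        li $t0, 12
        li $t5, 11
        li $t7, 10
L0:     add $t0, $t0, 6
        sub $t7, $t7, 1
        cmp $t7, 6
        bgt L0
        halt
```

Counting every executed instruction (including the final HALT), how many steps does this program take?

li $t0, 12 → $t0=12
li $t5, 11 → $t5=11
li $t7, 10 → $t7=10
add $t0, $t0, 6 → $t0=12+6=18
sub $t7, $t7, 1 → $t7=10-1=9
cmp $t7, 6  (cmp 9,6)
bgt L0: taken
add $t0, $t0, 6 → $t0=18+6=24
sub $t7, $t7, 1 → $t7=9-1=8
cmp $t7, 6  (cmp 8,6)
bgt L0: taken
add $t0, $t0, 6 → $t0=24+6=30
sub $t7, $t7, 1 → $t7=8-1=7
cmp $t7, 6  (cmp 7,6)
bgt L0: taken
add $t0, $t0, 6 → $t0=30+6=36
sub $t7, $t7, 1 → $t7=7-1=6
cmp $t7, 6  (cmp 6,6)
bgt L0: not taken
halt.
Total executed instructions: 20.

20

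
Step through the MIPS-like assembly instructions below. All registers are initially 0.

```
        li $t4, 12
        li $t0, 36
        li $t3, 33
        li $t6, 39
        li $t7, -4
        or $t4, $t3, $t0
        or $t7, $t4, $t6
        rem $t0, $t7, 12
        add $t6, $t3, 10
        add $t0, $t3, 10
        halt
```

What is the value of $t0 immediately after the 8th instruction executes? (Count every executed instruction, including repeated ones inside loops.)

after li $t4, 12: $t4=12
after li $t0, 36: $t0=36
after li $t3, 33: $t3=33
after li $t6, 39: $t6=39
after li $t7, -4: $t7=-4
after or $t4, $t3, $t0: $t4=33|36=37
after or $t7, $t4, $t6: $t7=37|39=39
after rem $t0, $t7, 12: $t0=39%12=3
After step 8: $t0 = 3.

3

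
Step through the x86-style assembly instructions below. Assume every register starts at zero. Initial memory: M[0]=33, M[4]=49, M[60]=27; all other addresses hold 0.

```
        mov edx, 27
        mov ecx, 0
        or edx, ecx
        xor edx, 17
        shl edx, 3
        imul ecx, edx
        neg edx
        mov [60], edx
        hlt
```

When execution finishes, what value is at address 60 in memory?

-80

mov edx, 27 → edx=27
mov ecx, 0 → ecx=0
or edx, ecx → edx=27|0=27
xor edx, 17 → edx=27^17=10
shl edx, 3 → edx=10<<3=80
imul ecx, edx → ecx=0*80=0
neg edx → edx=-(80)=-80
mov [60], edx → M[60]=-80
halt.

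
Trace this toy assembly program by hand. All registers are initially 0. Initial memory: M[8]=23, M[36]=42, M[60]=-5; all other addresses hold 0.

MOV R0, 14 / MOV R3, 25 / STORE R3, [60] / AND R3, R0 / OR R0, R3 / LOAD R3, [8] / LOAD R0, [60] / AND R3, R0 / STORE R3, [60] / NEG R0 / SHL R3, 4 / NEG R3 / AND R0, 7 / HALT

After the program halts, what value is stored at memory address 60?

MOV R0, 14 → R0=14
MOV R3, 25 → R3=25
STORE R3, [60] → M[60]=25
AND R3, R0 → R3=25&14=8
OR R0, R3 → R0=14|8=14
LOAD R3, [8] → R3=M[8]=23
LOAD R0, [60] → R0=M[60]=25
AND R3, R0 → R3=23&25=17
STORE R3, [60] → M[60]=17
NEG R0 → R0=-(25)=-25
SHL R3, 4 → R3=17<<4=272
NEG R3 → R3=-(272)=-272
AND R0, 7 → R0=(-25)&7=7
halt.

17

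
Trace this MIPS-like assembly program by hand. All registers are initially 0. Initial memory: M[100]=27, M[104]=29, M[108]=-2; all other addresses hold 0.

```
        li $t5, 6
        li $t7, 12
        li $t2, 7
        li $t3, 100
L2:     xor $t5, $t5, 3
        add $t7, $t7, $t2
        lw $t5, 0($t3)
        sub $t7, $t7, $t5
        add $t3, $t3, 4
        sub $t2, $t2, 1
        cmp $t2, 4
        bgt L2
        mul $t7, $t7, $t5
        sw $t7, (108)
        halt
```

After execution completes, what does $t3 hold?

$t5=6
$t7=12
$t2=7
$t3=100
$t5=6^3=5
$t7=12+7=19
$t5=M[100]=27
$t7=19-27=-8
$t3=100+4=104
$t2=7-1=6
cmp $t2, 4  (cmp 6,4)
bgt L2: taken
$t5=27^3=24
$t7=(-8)+6=-2
$t5=M[104]=29
$t7=(-2)-29=-31
$t3=104+4=108
$t2=6-1=5
cmp $t2, 4  (cmp 5,4)
bgt L2: taken
$t5=29^3=30
$t7=(-31)+5=-26
$t5=M[108]=-2
$t7=(-26)-(-2)=-24
$t3=108+4=112
$t2=5-1=4
cmp $t2, 4  (cmp 4,4)
bgt L2: not taken
$t7=(-24)*(-2)=48
sw $t7, (108) → M[108]=48
halt.

112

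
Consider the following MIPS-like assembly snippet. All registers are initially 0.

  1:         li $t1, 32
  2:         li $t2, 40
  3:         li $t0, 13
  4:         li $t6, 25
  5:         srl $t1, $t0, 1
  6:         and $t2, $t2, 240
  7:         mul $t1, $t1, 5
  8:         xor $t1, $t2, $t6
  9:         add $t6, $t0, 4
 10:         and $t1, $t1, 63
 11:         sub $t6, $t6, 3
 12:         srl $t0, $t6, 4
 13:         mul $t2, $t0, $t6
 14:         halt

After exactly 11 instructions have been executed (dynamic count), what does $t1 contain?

li $t1, 32 → $t1=32
li $t2, 40 → $t2=40
li $t0, 13 → $t0=13
li $t6, 25 → $t6=25
srl $t1, $t0, 1 → $t1=13>>1=6
and $t2, $t2, 240 → $t2=40&240=32
mul $t1, $t1, 5 → $t1=6*5=30
xor $t1, $t2, $t6 → $t1=32^25=57
add $t6, $t0, 4 → $t6=13+4=17
and $t1, $t1, 63 → $t1=57&63=57
sub $t6, $t6, 3 → $t6=17-3=14
After step 11: $t1 = 57.

57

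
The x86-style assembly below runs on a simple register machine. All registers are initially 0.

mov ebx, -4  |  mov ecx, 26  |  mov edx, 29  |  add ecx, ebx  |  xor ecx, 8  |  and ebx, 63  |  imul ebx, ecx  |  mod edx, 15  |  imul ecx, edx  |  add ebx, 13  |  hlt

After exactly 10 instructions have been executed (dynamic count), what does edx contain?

after mov ebx, -4: ebx=-4
after mov ecx, 26: ecx=26
after mov edx, 29: edx=29
after add ecx, ebx: ecx=26+(-4)=22
after xor ecx, 8: ecx=22^8=30
after and ebx, 63: ebx=(-4)&63=60
after imul ebx, ecx: ebx=60*30=1800
after mod edx, 15: edx=29%15=14
after imul ecx, edx: ecx=30*14=420
after add ebx, 13: ebx=1800+13=1813
After step 10: edx = 14.

14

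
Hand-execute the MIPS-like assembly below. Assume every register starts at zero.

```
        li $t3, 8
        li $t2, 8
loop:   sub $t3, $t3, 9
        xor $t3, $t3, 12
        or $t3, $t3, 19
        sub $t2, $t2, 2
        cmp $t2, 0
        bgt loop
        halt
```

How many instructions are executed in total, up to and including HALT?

27

$t3=8
$t2=8
$t3=8-9=-1
$t3=(-1)^12=-13
$t3=(-13)|19=-13
$t2=8-2=6
cmp $t2, 0  (cmp 6,0)
bgt loop: taken
$t3=(-13)-9=-22
$t3=(-22)^12=-26
$t3=(-26)|19=-9
$t2=6-2=4
cmp $t2, 0  (cmp 4,0)
bgt loop: taken
$t3=(-9)-9=-18
$t3=(-18)^12=-30
$t3=(-30)|19=-13
$t2=4-2=2
cmp $t2, 0  (cmp 2,0)
bgt loop: taken
$t3=(-13)-9=-22
$t3=(-22)^12=-26
$t3=(-26)|19=-9
$t2=2-2=0
cmp $t2, 0  (cmp 0,0)
bgt loop: not taken
halt.
Total executed instructions: 27.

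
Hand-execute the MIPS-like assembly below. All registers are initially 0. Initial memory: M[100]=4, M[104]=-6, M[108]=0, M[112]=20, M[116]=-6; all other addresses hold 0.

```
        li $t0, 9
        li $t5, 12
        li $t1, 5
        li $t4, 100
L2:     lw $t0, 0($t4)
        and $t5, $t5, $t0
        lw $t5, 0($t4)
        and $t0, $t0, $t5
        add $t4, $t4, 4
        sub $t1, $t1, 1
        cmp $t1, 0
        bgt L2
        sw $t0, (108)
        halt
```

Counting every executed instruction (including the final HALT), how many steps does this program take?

li $t0, 9 → $t0=9
li $t5, 12 → $t5=12
li $t1, 5 → $t1=5
li $t4, 100 → $t4=100
lw $t0, 0($t4) → $t0=M[100]=4
and $t5, $t5, $t0 → $t5=12&4=4
lw $t5, 0($t4) → $t5=M[100]=4
and $t0, $t0, $t5 → $t0=4&4=4
add $t4, $t4, 4 → $t4=100+4=104
sub $t1, $t1, 1 → $t1=5-1=4
cmp $t1, 0  (cmp 4,0)
bgt L2: taken
lw $t0, 0($t4) → $t0=M[104]=-6
and $t5, $t5, $t0 → $t5=4&(-6)=0
lw $t5, 0($t4) → $t5=M[104]=-6
and $t0, $t0, $t5 → $t0=(-6)&(-6)=-6
add $t4, $t4, 4 → $t4=104+4=108
sub $t1, $t1, 1 → $t1=4-1=3
cmp $t1, 0  (cmp 3,0)
bgt L2: taken
lw $t0, 0($t4) → $t0=M[108]=0
and $t5, $t5, $t0 → $t5=(-6)&0=0
lw $t5, 0($t4) → $t5=M[108]=0
and $t0, $t0, $t5 → $t0=0&0=0
add $t4, $t4, 4 → $t4=108+4=112
sub $t1, $t1, 1 → $t1=3-1=2
cmp $t1, 0  (cmp 2,0)
bgt L2: taken
lw $t0, 0($t4) → $t0=M[112]=20
and $t5, $t5, $t0 → $t5=0&20=0
lw $t5, 0($t4) → $t5=M[112]=20
and $t0, $t0, $t5 → $t0=20&20=20
add $t4, $t4, 4 → $t4=112+4=116
sub $t1, $t1, 1 → $t1=2-1=1
cmp $t1, 0  (cmp 1,0)
bgt L2: taken
lw $t0, 0($t4) → $t0=M[116]=-6
and $t5, $t5, $t0 → $t5=20&(-6)=16
lw $t5, 0($t4) → $t5=M[116]=-6
and $t0, $t0, $t5 → $t0=(-6)&(-6)=-6
add $t4, $t4, 4 → $t4=116+4=120
sub $t1, $t1, 1 → $t1=1-1=0
cmp $t1, 0  (cmp 0,0)
bgt L2: not taken
sw $t0, (108) → M[108]=-6
halt.
Total executed instructions: 46.

46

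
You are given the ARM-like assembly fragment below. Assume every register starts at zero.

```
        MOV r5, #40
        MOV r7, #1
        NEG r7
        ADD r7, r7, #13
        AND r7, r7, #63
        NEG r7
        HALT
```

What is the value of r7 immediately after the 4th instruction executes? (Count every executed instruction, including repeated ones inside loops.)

12

r5=40
r7=1
r7=-(1)=-1
r7=(-1)+13=12
After step 4: r7 = 12.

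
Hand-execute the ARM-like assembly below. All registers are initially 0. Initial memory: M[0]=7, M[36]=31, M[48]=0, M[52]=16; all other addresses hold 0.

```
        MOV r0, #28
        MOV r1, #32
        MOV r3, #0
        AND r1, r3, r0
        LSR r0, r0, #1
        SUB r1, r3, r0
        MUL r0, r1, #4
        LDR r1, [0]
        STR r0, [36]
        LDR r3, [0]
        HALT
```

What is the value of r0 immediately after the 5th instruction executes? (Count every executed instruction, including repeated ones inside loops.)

14

r0=28
r1=32
r3=0
r1=0&28=0
r0=28>>1=14
After step 5: r0 = 14.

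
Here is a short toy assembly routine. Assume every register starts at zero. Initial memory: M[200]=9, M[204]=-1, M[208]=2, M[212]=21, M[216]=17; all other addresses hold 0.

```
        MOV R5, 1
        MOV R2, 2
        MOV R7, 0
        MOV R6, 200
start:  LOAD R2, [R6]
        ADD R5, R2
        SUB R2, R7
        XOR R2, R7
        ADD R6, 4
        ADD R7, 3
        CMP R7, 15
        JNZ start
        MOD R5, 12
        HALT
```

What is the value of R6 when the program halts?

220

MOV R5, 1 → R5=1
MOV R2, 2 → R2=2
MOV R7, 0 → R7=0
MOV R6, 200 → R6=200
LOAD R2, [R6] → R2=M[200]=9
ADD R5, R2 → R5=1+9=10
SUB R2, R7 → R2=9-0=9
XOR R2, R7 → R2=9^0=9
ADD R6, 4 → R6=200+4=204
ADD R7, 3 → R7=0+3=3
CMP R7, 15  (cmp 3,15)
JNZ start: taken
LOAD R2, [R6] → R2=M[204]=-1
ADD R5, R2 → R5=10+(-1)=9
SUB R2, R7 → R2=(-1)-3=-4
XOR R2, R7 → R2=(-4)^3=-1
ADD R6, 4 → R6=204+4=208
ADD R7, 3 → R7=3+3=6
CMP R7, 15  (cmp 6,15)
JNZ start: taken
LOAD R2, [R6] → R2=M[208]=2
ADD R5, R2 → R5=9+2=11
SUB R2, R7 → R2=2-6=-4
XOR R2, R7 → R2=(-4)^6=-6
ADD R6, 4 → R6=208+4=212
ADD R7, 3 → R7=6+3=9
CMP R7, 15  (cmp 9,15)
JNZ start: taken
LOAD R2, [R6] → R2=M[212]=21
ADD R5, R2 → R5=11+21=32
SUB R2, R7 → R2=21-9=12
XOR R2, R7 → R2=12^9=5
ADD R6, 4 → R6=212+4=216
ADD R7, 3 → R7=9+3=12
CMP R7, 15  (cmp 12,15)
JNZ start: taken
LOAD R2, [R6] → R2=M[216]=17
ADD R5, R2 → R5=32+17=49
SUB R2, R7 → R2=17-12=5
XOR R2, R7 → R2=5^12=9
ADD R6, 4 → R6=216+4=220
ADD R7, 3 → R7=12+3=15
CMP R7, 15  (cmp 15,15)
JNZ start: not taken
MOD R5, 12 → R5=49%12=1
halt.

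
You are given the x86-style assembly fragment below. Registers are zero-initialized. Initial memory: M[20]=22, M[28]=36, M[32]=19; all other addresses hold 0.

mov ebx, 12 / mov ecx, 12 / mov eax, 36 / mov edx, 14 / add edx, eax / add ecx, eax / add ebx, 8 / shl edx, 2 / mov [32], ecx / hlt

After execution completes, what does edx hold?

ebx=12
ecx=12
eax=36
edx=14
edx=14+36=50
ecx=12+36=48
ebx=12+8=20
edx=50<<2=200
mov [32], ecx → M[32]=48
halt.

200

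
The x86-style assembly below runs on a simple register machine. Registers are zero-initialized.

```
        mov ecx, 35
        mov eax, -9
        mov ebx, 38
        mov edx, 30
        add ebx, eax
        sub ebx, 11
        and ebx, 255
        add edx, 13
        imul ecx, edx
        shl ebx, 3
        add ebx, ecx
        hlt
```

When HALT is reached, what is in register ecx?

1505

mov ecx, 35 → ecx=35
mov eax, -9 → eax=-9
mov ebx, 38 → ebx=38
mov edx, 30 → edx=30
add ebx, eax → ebx=38+(-9)=29
sub ebx, 11 → ebx=29-11=18
and ebx, 255 → ebx=18&255=18
add edx, 13 → edx=30+13=43
imul ecx, edx → ecx=35*43=1505
shl ebx, 3 → ebx=18<<3=144
add ebx, ecx → ebx=144+1505=1649
halt.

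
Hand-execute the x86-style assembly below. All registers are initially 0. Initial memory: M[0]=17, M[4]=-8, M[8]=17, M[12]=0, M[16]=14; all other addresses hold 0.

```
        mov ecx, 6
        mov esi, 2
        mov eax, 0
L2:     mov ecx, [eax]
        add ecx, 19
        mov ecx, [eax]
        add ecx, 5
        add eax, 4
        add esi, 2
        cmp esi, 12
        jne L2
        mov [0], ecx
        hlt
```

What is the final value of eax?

ecx=6
esi=2
eax=0
ecx=M[0]=17
ecx=17+19=36
ecx=M[0]=17
ecx=17+5=22
eax=0+4=4
esi=2+2=4
cmp esi, 12  (cmp 4,12)
jne L2: taken
ecx=M[4]=-8
ecx=(-8)+19=11
ecx=M[4]=-8
ecx=(-8)+5=-3
eax=4+4=8
esi=4+2=6
cmp esi, 12  (cmp 6,12)
jne L2: taken
ecx=M[8]=17
ecx=17+19=36
ecx=M[8]=17
ecx=17+5=22
eax=8+4=12
esi=6+2=8
cmp esi, 12  (cmp 8,12)
jne L2: taken
ecx=M[12]=0
ecx=0+19=19
ecx=M[12]=0
ecx=0+5=5
eax=12+4=16
esi=8+2=10
cmp esi, 12  (cmp 10,12)
jne L2: taken
ecx=M[16]=14
ecx=14+19=33
ecx=M[16]=14
ecx=14+5=19
eax=16+4=20
esi=10+2=12
cmp esi, 12  (cmp 12,12)
jne L2: not taken
mov [0], ecx → M[0]=19
halt.

20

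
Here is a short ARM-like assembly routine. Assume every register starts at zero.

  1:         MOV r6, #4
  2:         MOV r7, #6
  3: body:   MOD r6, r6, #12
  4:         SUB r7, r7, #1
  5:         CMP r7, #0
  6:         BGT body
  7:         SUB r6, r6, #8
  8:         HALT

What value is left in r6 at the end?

after MOV r6, #4: r6=4
after MOV r7, #6: r7=6
after MOD r6, r6, #12: r6=4%12=4
after SUB r7, r7, #1: r7=6-1=5
CMP r7, #0  (cmp 5,0)
BGT body: taken
after MOD r6, r6, #12: r6=4%12=4
after SUB r7, r7, #1: r7=5-1=4
CMP r7, #0  (cmp 4,0)
BGT body: taken
after MOD r6, r6, #12: r6=4%12=4
after SUB r7, r7, #1: r7=4-1=3
CMP r7, #0  (cmp 3,0)
BGT body: taken
after MOD r6, r6, #12: r6=4%12=4
after SUB r7, r7, #1: r7=3-1=2
CMP r7, #0  (cmp 2,0)
BGT body: taken
after MOD r6, r6, #12: r6=4%12=4
after SUB r7, r7, #1: r7=2-1=1
CMP r7, #0  (cmp 1,0)
BGT body: taken
after MOD r6, r6, #12: r6=4%12=4
after SUB r7, r7, #1: r7=1-1=0
CMP r7, #0  (cmp 0,0)
BGT body: not taken
after SUB r6, r6, #8: r6=4-8=-4
halt.

-4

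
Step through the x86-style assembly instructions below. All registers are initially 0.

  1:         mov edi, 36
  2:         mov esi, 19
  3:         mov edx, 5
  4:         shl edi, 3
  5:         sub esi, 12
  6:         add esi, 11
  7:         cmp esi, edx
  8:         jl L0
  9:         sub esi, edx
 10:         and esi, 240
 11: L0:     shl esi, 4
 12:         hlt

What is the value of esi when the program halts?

after mov edi, 36: edi=36
after mov esi, 19: esi=19
after mov edx, 5: edx=5
after shl edi, 3: edi=36<<3=288
after sub esi, 12: esi=19-12=7
after add esi, 11: esi=7+11=18
cmp esi, edx  (cmp 18,5)
jl L0: not taken
after sub esi, edx: esi=18-5=13
after and esi, 240: esi=13&240=0
after shl esi, 4: esi=0<<4=0
halt.

0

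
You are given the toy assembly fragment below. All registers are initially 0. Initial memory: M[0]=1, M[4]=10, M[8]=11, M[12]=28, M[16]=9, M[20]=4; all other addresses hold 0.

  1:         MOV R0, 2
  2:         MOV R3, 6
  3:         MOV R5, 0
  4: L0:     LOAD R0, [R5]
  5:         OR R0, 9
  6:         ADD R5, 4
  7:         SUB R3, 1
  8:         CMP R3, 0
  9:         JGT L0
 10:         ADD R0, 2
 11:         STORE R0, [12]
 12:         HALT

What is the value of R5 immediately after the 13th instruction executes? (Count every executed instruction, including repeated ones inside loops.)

MOV R0, 2 → R0=2
MOV R3, 6 → R3=6
MOV R5, 0 → R5=0
LOAD R0, [R5] → R0=M[0]=1
OR R0, 9 → R0=1|9=9
ADD R5, 4 → R5=0+4=4
SUB R3, 1 → R3=6-1=5
CMP R3, 0  (cmp 5,0)
JGT L0: taken
LOAD R0, [R5] → R0=M[4]=10
OR R0, 9 → R0=10|9=11
ADD R5, 4 → R5=4+4=8
SUB R3, 1 → R3=5-1=4
After step 13: R5 = 8.

8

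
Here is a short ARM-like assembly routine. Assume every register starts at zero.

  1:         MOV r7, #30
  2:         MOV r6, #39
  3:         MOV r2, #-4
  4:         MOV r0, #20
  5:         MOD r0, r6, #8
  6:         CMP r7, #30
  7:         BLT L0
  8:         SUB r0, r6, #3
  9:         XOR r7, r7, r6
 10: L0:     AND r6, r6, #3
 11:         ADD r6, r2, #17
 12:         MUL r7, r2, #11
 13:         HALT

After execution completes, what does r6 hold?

r7=30
r6=39
r2=-4
r0=20
r0=39%8=7
CMP r7, #30  (cmp 30,30)
BLT L0: not taken
r0=39-3=36
r7=30^39=57
r6=39&3=3
r6=(-4)+17=13
r7=(-4)*11=-44
halt.

13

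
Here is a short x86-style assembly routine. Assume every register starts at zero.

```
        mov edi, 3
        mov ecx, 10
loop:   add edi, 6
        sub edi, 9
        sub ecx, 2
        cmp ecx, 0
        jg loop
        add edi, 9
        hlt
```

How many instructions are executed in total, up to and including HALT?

29

after mov edi, 3: edi=3
after mov ecx, 10: ecx=10
after add edi, 6: edi=3+6=9
after sub edi, 9: edi=9-9=0
after sub ecx, 2: ecx=10-2=8
cmp ecx, 0  (cmp 8,0)
jg loop: taken
after add edi, 6: edi=0+6=6
after sub edi, 9: edi=6-9=-3
after sub ecx, 2: ecx=8-2=6
cmp ecx, 0  (cmp 6,0)
jg loop: taken
after add edi, 6: edi=(-3)+6=3
after sub edi, 9: edi=3-9=-6
after sub ecx, 2: ecx=6-2=4
cmp ecx, 0  (cmp 4,0)
jg loop: taken
after add edi, 6: edi=(-6)+6=0
after sub edi, 9: edi=0-9=-9
after sub ecx, 2: ecx=4-2=2
cmp ecx, 0  (cmp 2,0)
jg loop: taken
after add edi, 6: edi=(-9)+6=-3
after sub edi, 9: edi=(-3)-9=-12
after sub ecx, 2: ecx=2-2=0
cmp ecx, 0  (cmp 0,0)
jg loop: not taken
after add edi, 9: edi=(-12)+9=-3
halt.
Total executed instructions: 29.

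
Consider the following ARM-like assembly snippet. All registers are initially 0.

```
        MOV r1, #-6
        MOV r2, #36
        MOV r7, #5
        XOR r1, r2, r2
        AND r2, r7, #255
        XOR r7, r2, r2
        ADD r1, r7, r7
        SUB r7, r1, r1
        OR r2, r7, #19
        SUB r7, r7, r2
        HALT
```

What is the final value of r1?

0

after MOV r1, #-6: r1=-6
after MOV r2, #36: r2=36
after MOV r7, #5: r7=5
after XOR r1, r2, r2: r1=36^36=0
after AND r2, r7, #255: r2=5&255=5
after XOR r7, r2, r2: r7=5^5=0
after ADD r1, r7, r7: r1=0+0=0
after SUB r7, r1, r1: r7=0-0=0
after OR r2, r7, #19: r2=0|19=19
after SUB r7, r7, r2: r7=0-19=-19
halt.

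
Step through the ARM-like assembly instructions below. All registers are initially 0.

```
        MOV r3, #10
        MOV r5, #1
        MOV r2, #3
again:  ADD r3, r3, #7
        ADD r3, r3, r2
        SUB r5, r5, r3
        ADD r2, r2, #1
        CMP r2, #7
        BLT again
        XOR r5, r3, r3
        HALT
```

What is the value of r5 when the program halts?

MOV r3, #10 → r3=10
MOV r5, #1 → r5=1
MOV r2, #3 → r2=3
ADD r3, r3, #7 → r3=10+7=17
ADD r3, r3, r2 → r3=17+3=20
SUB r5, r5, r3 → r5=1-20=-19
ADD r2, r2, #1 → r2=3+1=4
CMP r2, #7  (cmp 4,7)
BLT again: taken
ADD r3, r3, #7 → r3=20+7=27
ADD r3, r3, r2 → r3=27+4=31
SUB r5, r5, r3 → r5=(-19)-31=-50
ADD r2, r2, #1 → r2=4+1=5
CMP r2, #7  (cmp 5,7)
BLT again: taken
ADD r3, r3, #7 → r3=31+7=38
ADD r3, r3, r2 → r3=38+5=43
SUB r5, r5, r3 → r5=(-50)-43=-93
ADD r2, r2, #1 → r2=5+1=6
CMP r2, #7  (cmp 6,7)
BLT again: taken
ADD r3, r3, #7 → r3=43+7=50
ADD r3, r3, r2 → r3=50+6=56
SUB r5, r5, r3 → r5=(-93)-56=-149
ADD r2, r2, #1 → r2=6+1=7
CMP r2, #7  (cmp 7,7)
BLT again: not taken
XOR r5, r3, r3 → r5=56^56=0
halt.

0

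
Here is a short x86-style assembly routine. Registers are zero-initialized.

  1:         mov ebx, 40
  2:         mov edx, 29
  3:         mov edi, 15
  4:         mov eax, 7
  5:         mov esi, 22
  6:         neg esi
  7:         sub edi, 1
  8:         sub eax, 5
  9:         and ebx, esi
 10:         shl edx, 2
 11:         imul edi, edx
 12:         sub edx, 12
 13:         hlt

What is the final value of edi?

1624

after mov ebx, 40: ebx=40
after mov edx, 29: edx=29
after mov edi, 15: edi=15
after mov eax, 7: eax=7
after mov esi, 22: esi=22
after neg esi: esi=-(22)=-22
after sub edi, 1: edi=15-1=14
after sub eax, 5: eax=7-5=2
after and ebx, esi: ebx=40&(-22)=40
after shl edx, 2: edx=29<<2=116
after imul edi, edx: edi=14*116=1624
after sub edx, 12: edx=116-12=104
halt.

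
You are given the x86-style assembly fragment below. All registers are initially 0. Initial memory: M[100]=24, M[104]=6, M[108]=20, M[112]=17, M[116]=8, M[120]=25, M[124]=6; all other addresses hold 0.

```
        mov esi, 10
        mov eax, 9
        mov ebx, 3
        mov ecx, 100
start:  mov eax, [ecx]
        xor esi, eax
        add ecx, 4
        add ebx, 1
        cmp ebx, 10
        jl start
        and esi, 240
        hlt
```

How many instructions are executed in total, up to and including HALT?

48

after mov esi, 10: esi=10
after mov eax, 9: eax=9
after mov ebx, 3: ebx=3
after mov ecx, 100: ecx=100
after mov eax, [ecx]: eax=M[100]=24
after xor esi, eax: esi=10^24=18
after add ecx, 4: ecx=100+4=104
after add ebx, 1: ebx=3+1=4
cmp ebx, 10  (cmp 4,10)
jl start: taken
after mov eax, [ecx]: eax=M[104]=6
after xor esi, eax: esi=18^6=20
after add ecx, 4: ecx=104+4=108
after add ebx, 1: ebx=4+1=5
cmp ebx, 10  (cmp 5,10)
jl start: taken
after mov eax, [ecx]: eax=M[108]=20
after xor esi, eax: esi=20^20=0
after add ecx, 4: ecx=108+4=112
after add ebx, 1: ebx=5+1=6
cmp ebx, 10  (cmp 6,10)
jl start: taken
after mov eax, [ecx]: eax=M[112]=17
after xor esi, eax: esi=0^17=17
after add ecx, 4: ecx=112+4=116
after add ebx, 1: ebx=6+1=7
cmp ebx, 10  (cmp 7,10)
jl start: taken
after mov eax, [ecx]: eax=M[116]=8
after xor esi, eax: esi=17^8=25
after add ecx, 4: ecx=116+4=120
after add ebx, 1: ebx=7+1=8
cmp ebx, 10  (cmp 8,10)
jl start: taken
after mov eax, [ecx]: eax=M[120]=25
after xor esi, eax: esi=25^25=0
after add ecx, 4: ecx=120+4=124
after add ebx, 1: ebx=8+1=9
cmp ebx, 10  (cmp 9,10)
jl start: taken
after mov eax, [ecx]: eax=M[124]=6
after xor esi, eax: esi=0^6=6
after add ecx, 4: ecx=124+4=128
after add ebx, 1: ebx=9+1=10
cmp ebx, 10  (cmp 10,10)
jl start: not taken
after and esi, 240: esi=6&240=0
halt.
Total executed instructions: 48.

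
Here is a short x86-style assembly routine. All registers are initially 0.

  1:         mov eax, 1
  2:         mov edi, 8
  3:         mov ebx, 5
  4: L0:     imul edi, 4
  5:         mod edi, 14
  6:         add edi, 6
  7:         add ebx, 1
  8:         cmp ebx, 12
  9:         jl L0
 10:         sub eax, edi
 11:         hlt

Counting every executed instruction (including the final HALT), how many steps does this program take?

mov eax, 1 → eax=1
mov edi, 8 → edi=8
mov ebx, 5 → ebx=5
imul edi, 4 → edi=8*4=32
mod edi, 14 → edi=32%14=4
add edi, 6 → edi=4+6=10
add ebx, 1 → ebx=5+1=6
cmp ebx, 12  (cmp 6,12)
jl L0: taken
imul edi, 4 → edi=10*4=40
mod edi, 14 → edi=40%14=12
add edi, 6 → edi=12+6=18
add ebx, 1 → ebx=6+1=7
cmp ebx, 12  (cmp 7,12)
jl L0: taken
imul edi, 4 → edi=18*4=72
mod edi, 14 → edi=72%14=2
add edi, 6 → edi=2+6=8
add ebx, 1 → ebx=7+1=8
cmp ebx, 12  (cmp 8,12)
jl L0: taken
imul edi, 4 → edi=8*4=32
mod edi, 14 → edi=32%14=4
add edi, 6 → edi=4+6=10
add ebx, 1 → ebx=8+1=9
cmp ebx, 12  (cmp 9,12)
jl L0: taken
imul edi, 4 → edi=10*4=40
mod edi, 14 → edi=40%14=12
add edi, 6 → edi=12+6=18
add ebx, 1 → ebx=9+1=10
cmp ebx, 12  (cmp 10,12)
jl L0: taken
imul edi, 4 → edi=18*4=72
mod edi, 14 → edi=72%14=2
add edi, 6 → edi=2+6=8
add ebx, 1 → ebx=10+1=11
cmp ebx, 12  (cmp 11,12)
jl L0: taken
imul edi, 4 → edi=8*4=32
mod edi, 14 → edi=32%14=4
add edi, 6 → edi=4+6=10
add ebx, 1 → ebx=11+1=12
cmp ebx, 12  (cmp 12,12)
jl L0: not taken
sub eax, edi → eax=1-10=-9
halt.
Total executed instructions: 47.

47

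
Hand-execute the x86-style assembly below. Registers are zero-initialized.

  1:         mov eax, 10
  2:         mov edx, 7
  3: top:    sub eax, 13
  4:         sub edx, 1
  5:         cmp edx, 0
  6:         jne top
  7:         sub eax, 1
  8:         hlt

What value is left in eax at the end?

-82

mov eax, 10 → eax=10
mov edx, 7 → edx=7
sub eax, 13 → eax=10-13=-3
sub edx, 1 → edx=7-1=6
cmp edx, 0  (cmp 6,0)
jne top: taken
sub eax, 13 → eax=(-3)-13=-16
sub edx, 1 → edx=6-1=5
cmp edx, 0  (cmp 5,0)
jne top: taken
sub eax, 13 → eax=(-16)-13=-29
sub edx, 1 → edx=5-1=4
cmp edx, 0  (cmp 4,0)
jne top: taken
sub eax, 13 → eax=(-29)-13=-42
sub edx, 1 → edx=4-1=3
cmp edx, 0  (cmp 3,0)
jne top: taken
sub eax, 13 → eax=(-42)-13=-55
sub edx, 1 → edx=3-1=2
cmp edx, 0  (cmp 2,0)
jne top: taken
sub eax, 13 → eax=(-55)-13=-68
sub edx, 1 → edx=2-1=1
cmp edx, 0  (cmp 1,0)
jne top: taken
sub eax, 13 → eax=(-68)-13=-81
sub edx, 1 → edx=1-1=0
cmp edx, 0  (cmp 0,0)
jne top: not taken
sub eax, 1 → eax=(-81)-1=-82
halt.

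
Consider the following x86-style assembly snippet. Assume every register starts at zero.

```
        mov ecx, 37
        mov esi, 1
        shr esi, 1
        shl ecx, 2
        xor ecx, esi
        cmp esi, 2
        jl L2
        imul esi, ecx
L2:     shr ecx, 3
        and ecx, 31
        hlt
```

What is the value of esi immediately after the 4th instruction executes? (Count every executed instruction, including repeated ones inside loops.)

after mov ecx, 37: ecx=37
after mov esi, 1: esi=1
after shr esi, 1: esi=1>>1=0
after shl ecx, 2: ecx=37<<2=148
After step 4: esi = 0.

0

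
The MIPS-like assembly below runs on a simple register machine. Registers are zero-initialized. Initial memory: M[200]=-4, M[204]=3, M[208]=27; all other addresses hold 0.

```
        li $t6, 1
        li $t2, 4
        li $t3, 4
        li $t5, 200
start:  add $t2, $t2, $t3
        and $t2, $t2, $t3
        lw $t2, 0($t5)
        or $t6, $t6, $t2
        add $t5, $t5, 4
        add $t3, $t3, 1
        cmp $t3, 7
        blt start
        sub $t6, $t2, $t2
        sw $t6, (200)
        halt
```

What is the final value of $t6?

li $t6, 1 → $t6=1
li $t2, 4 → $t2=4
li $t3, 4 → $t3=4
li $t5, 200 → $t5=200
add $t2, $t2, $t3 → $t2=4+4=8
and $t2, $t2, $t3 → $t2=8&4=0
lw $t2, 0($t5) → $t2=M[200]=-4
or $t6, $t6, $t2 → $t6=1|(-4)=-3
add $t5, $t5, 4 → $t5=200+4=204
add $t3, $t3, 1 → $t3=4+1=5
cmp $t3, 7  (cmp 5,7)
blt start: taken
add $t2, $t2, $t3 → $t2=(-4)+5=1
and $t2, $t2, $t3 → $t2=1&5=1
lw $t2, 0($t5) → $t2=M[204]=3
or $t6, $t6, $t2 → $t6=(-3)|3=-1
add $t5, $t5, 4 → $t5=204+4=208
add $t3, $t3, 1 → $t3=5+1=6
cmp $t3, 7  (cmp 6,7)
blt start: taken
add $t2, $t2, $t3 → $t2=3+6=9
and $t2, $t2, $t3 → $t2=9&6=0
lw $t2, 0($t5) → $t2=M[208]=27
or $t6, $t6, $t2 → $t6=(-1)|27=-1
add $t5, $t5, 4 → $t5=208+4=212
add $t3, $t3, 1 → $t3=6+1=7
cmp $t3, 7  (cmp 7,7)
blt start: not taken
sub $t6, $t2, $t2 → $t6=27-27=0
sw $t6, (200) → M[200]=0
halt.

0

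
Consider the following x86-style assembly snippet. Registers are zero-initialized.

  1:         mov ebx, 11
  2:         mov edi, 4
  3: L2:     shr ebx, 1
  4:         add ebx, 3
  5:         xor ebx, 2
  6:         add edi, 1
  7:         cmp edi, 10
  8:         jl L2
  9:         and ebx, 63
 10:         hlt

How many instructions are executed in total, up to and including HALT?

40

ebx=11
edi=4
ebx=11>>1=5
ebx=5+3=8
ebx=8^2=10
edi=4+1=5
cmp edi, 10  (cmp 5,10)
jl L2: taken
ebx=10>>1=5
ebx=5+3=8
ebx=8^2=10
edi=5+1=6
cmp edi, 10  (cmp 6,10)
jl L2: taken
ebx=10>>1=5
ebx=5+3=8
ebx=8^2=10
edi=6+1=7
cmp edi, 10  (cmp 7,10)
jl L2: taken
ebx=10>>1=5
ebx=5+3=8
ebx=8^2=10
edi=7+1=8
cmp edi, 10  (cmp 8,10)
jl L2: taken
ebx=10>>1=5
ebx=5+3=8
ebx=8^2=10
edi=8+1=9
cmp edi, 10  (cmp 9,10)
jl L2: taken
ebx=10>>1=5
ebx=5+3=8
ebx=8^2=10
edi=9+1=10
cmp edi, 10  (cmp 10,10)
jl L2: not taken
ebx=10&63=10
halt.
Total executed instructions: 40.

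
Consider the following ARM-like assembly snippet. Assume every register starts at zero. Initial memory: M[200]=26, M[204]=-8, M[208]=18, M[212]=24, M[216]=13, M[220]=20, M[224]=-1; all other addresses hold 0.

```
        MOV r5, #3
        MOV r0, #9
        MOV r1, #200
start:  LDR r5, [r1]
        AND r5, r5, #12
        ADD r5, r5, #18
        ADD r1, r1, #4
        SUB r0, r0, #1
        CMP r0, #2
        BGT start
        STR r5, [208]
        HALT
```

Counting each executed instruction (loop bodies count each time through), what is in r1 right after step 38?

220

r5=3
r0=9
r1=200
r5=M[200]=26
r5=26&12=8
r5=8+18=26
r1=200+4=204
r0=9-1=8
CMP r0, #2  (cmp 8,2)
BGT start: taken
r5=M[204]=-8
r5=(-8)&12=8
r5=8+18=26
r1=204+4=208
r0=8-1=7
CMP r0, #2  (cmp 7,2)
BGT start: taken
r5=M[208]=18
r5=18&12=0
r5=0+18=18
r1=208+4=212
r0=7-1=6
CMP r0, #2  (cmp 6,2)
BGT start: taken
r5=M[212]=24
r5=24&12=8
r5=8+18=26
r1=212+4=216
r0=6-1=5
CMP r0, #2  (cmp 5,2)
BGT start: taken
r5=M[216]=13
r5=13&12=12
r5=12+18=30
r1=216+4=220
r0=5-1=4
CMP r0, #2  (cmp 4,2)
BGT start: taken
After step 38: r1 = 220.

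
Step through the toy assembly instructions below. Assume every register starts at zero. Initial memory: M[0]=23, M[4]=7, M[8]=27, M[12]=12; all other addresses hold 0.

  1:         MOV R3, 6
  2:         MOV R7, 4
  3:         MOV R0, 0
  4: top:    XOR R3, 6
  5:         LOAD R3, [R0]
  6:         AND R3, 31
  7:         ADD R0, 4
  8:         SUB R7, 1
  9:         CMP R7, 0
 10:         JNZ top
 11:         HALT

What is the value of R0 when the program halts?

16

MOV R3, 6 → R3=6
MOV R7, 4 → R7=4
MOV R0, 0 → R0=0
XOR R3, 6 → R3=6^6=0
LOAD R3, [R0] → R3=M[0]=23
AND R3, 31 → R3=23&31=23
ADD R0, 4 → R0=0+4=4
SUB R7, 1 → R7=4-1=3
CMP R7, 0  (cmp 3,0)
JNZ top: taken
XOR R3, 6 → R3=23^6=17
LOAD R3, [R0] → R3=M[4]=7
AND R3, 31 → R3=7&31=7
ADD R0, 4 → R0=4+4=8
SUB R7, 1 → R7=3-1=2
CMP R7, 0  (cmp 2,0)
JNZ top: taken
XOR R3, 6 → R3=7^6=1
LOAD R3, [R0] → R3=M[8]=27
AND R3, 31 → R3=27&31=27
ADD R0, 4 → R0=8+4=12
SUB R7, 1 → R7=2-1=1
CMP R7, 0  (cmp 1,0)
JNZ top: taken
XOR R3, 6 → R3=27^6=29
LOAD R3, [R0] → R3=M[12]=12
AND R3, 31 → R3=12&31=12
ADD R0, 4 → R0=12+4=16
SUB R7, 1 → R7=1-1=0
CMP R7, 0  (cmp 0,0)
JNZ top: not taken
halt.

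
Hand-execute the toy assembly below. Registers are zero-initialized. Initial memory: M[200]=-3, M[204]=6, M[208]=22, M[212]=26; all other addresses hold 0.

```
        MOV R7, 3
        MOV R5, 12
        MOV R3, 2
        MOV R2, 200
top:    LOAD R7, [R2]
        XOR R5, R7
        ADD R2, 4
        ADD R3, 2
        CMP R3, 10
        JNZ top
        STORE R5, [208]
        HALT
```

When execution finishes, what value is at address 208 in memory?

-5

R7=3
R5=12
R3=2
R2=200
R7=M[200]=-3
R5=12^(-3)=-15
R2=200+4=204
R3=2+2=4
CMP R3, 10  (cmp 4,10)
JNZ top: taken
R7=M[204]=6
R5=(-15)^6=-9
R2=204+4=208
R3=4+2=6
CMP R3, 10  (cmp 6,10)
JNZ top: taken
R7=M[208]=22
R5=(-9)^22=-31
R2=208+4=212
R3=6+2=8
CMP R3, 10  (cmp 8,10)
JNZ top: taken
R7=M[212]=26
R5=(-31)^26=-5
R2=212+4=216
R3=8+2=10
CMP R3, 10  (cmp 10,10)
JNZ top: not taken
STORE R5, [208] → M[208]=-5
halt.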